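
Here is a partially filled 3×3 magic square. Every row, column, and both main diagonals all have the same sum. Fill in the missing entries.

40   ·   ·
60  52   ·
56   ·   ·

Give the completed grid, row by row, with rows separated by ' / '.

Column 1 is already complete: 40 + 60 + 56 = 156, so that is the magic constant.
Using row 2: 60 + 52 + ? → (2,3) = 156 − 112 = 44.
Main diagonal needs 156; the known cells sum to 92, so (3,3) = 64.
The remaining cell in anti-diagonal is (1,3) = 156 − 108 = 48.
From row 1, 156 − (40 + 48) gives (1,2) = 68.
The remaining cell in row 3 is (3,2) = 156 − 120 = 36.

40 68 48 / 60 52 44 / 56 36 64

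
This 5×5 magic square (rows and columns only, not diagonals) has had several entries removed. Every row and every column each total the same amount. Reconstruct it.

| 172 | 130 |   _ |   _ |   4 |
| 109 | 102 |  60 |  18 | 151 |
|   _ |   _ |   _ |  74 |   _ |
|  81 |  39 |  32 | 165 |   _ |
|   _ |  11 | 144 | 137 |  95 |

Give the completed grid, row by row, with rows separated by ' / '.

172 130 88 46 4 / 109 102 60 18 151 / 25 158 116 74 67 / 81 39 32 165 123 / 53 11 144 137 95

Row 2 is already complete: 109 + 102 + 60 + 18 + 151 = 440, so that is the magic constant.
From row 4, 440 − (81 + 39 + 32 + 165) gives (4,5) = 123.
Row 5 needs 440; the known cells sum to 387, so (5,1) = 53.
Column 1 must total 440; the given cells sum to 415, so (3,1) = 25.
Column 2 must total 440; the given cells sum to 282, so (3,2) = 158.
Column 4: 18 + 74 + 165 + 137 + ? = 440, so (1,4) = 46.
Column 5 must total 440; the given cells sum to 373, so (3,5) = 67.
Row 1 must total 440; the given cells sum to 352, so (1,3) = 88.
From row 3, 440 − (25 + 158 + 74 + 67) gives (3,3) = 116.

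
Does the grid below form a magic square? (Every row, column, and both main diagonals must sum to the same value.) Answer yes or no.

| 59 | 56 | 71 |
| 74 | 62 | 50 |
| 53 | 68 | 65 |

Row 1: 59 + 56 + 71 = 186.
Row 2: 74 + 62 + 50 = 186.
Row 3: 53 + 68 + 65 = 186.
Column 1: 59 + 74 + 53 = 186.
Column 2: 56 + 62 + 68 = 186.
Column 3: 71 + 50 + 65 = 186.
Main diagonal: 59 + 62 + 65 = 186.
Anti-diagonal: 71 + 62 + 53 = 186.
All lines sum to 186.

Yes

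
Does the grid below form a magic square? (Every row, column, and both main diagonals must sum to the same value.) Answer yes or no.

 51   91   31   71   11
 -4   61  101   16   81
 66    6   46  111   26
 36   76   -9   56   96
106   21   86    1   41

Row 1: 51 + 91 + 31 + 71 + 11 = 255.
Row 2: -4 + 61 + 101 + 16 + 81 = 255.
Row 3: 66 + 6 + 46 + 111 + 26 = 255.
Row 4: 36 + 76 + (-9) + 56 + 96 = 255.
Row 5: 106 + 21 + 86 + 1 + 41 = 255.
Column 1: 51 + (-4) + 66 + 36 + 106 = 255.
Column 2: 91 + 61 + 6 + 76 + 21 = 255.
Column 3: 31 + 101 + 46 + (-9) + 86 = 255.
Column 4: 71 + 16 + 111 + 56 + 1 = 255.
Column 5: 11 + 81 + 26 + 96 + 41 = 255.
Main diagonal: 51 + 61 + 46 + 56 + 41 = 255.
Anti-diagonal: 11 + 16 + 46 + 76 + 106 = 255.
All lines sum to 255.

Yes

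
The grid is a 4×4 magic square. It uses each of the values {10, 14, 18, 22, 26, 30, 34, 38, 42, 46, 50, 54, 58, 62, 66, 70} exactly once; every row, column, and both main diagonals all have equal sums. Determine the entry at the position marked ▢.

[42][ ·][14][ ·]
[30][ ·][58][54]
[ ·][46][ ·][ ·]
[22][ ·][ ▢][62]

50

The 16 entries sum to 640, so each line sums to 640/4 = 160.
Row 2: 30 + 58 + 54 + ? = 160, so (2,2) = 18.
The remaining cell in column 1 is (3,1) = 160 − 94 = 66.
Main diagonal: 42 + 18 + 62 + ? = 160, so (3,3) = 38.
Anti-diagonal needs 160; the known cells sum to 126, so (1,4) = 34.
Row 1 needs 160; the known cells sum to 90, so (1,2) = 70.
Row 3 must total 160; the given cells sum to 150, so (3,4) = 10.
The remaining cell in column 2 is (4,2) = 160 − 134 = 26.
The remaining cell in column 3 is (4,3) = 160 − 110 = 50.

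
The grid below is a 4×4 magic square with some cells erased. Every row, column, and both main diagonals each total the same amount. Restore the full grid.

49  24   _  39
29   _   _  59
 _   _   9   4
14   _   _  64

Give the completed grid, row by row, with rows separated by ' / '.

Column 4 is already complete: 39 + 59 + 4 + 64 = 166, so that is the magic constant.
Using row 1: 49 + 24 + 39 + ? → (1,3) = 166 − 112 = 54.
Column 1 must total 166; the given cells sum to 92, so (3,1) = 74.
Using main diagonal: 49 + 9 + 64 + ? → (2,2) = 166 − 122 = 44.
Row 2 must total 166; the given cells sum to 132, so (2,3) = 34.
Row 3: 74 + 9 + 4 + ? = 166, so (3,2) = 79.
Column 2 must total 166; the given cells sum to 147, so (4,2) = 19.
Column 3 needs 166; the known cells sum to 97, so (4,3) = 69.

49 24 54 39 / 29 44 34 59 / 74 79 9 4 / 14 19 69 64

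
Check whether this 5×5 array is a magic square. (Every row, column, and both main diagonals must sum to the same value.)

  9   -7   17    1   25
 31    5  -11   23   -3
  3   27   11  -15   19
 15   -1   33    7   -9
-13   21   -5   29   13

Yes

Row 1: 9 + (-7) + 17 + 1 + 25 = 45.
Row 2: 31 + 5 + (-11) + 23 + (-3) = 45.
Row 3: 3 + 27 + 11 + (-15) + 19 = 45.
Row 4: 15 + (-1) + 33 + 7 + (-9) = 45.
Row 5: -13 + 21 + (-5) + 29 + 13 = 45.
Column 1: 9 + 31 + 3 + 15 + (-13) = 45.
Column 2: -7 + 5 + 27 + (-1) + 21 = 45.
Column 3: 17 + (-11) + 11 + 33 + (-5) = 45.
Column 4: 1 + 23 + (-15) + 7 + 29 = 45.
Column 5: 25 + (-3) + 19 + (-9) + 13 = 45.
Main diagonal: 9 + 5 + 11 + 7 + 13 = 45.
Anti-diagonal: 25 + 23 + 11 + (-1) + (-13) = 45.
All lines sum to 45.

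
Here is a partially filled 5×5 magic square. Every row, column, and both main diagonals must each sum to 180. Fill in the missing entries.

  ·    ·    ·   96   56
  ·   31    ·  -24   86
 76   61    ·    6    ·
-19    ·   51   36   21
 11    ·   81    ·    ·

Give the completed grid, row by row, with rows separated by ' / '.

41 1 -14 96 56 / 71 31 16 -24 86 / 76 61 46 6 -9 / -19 91 51 36 21 / 11 -4 81 66 26

The remaining cell in row 4 is (4,2) = 180 − 89 = 91.
Column 4: 96 + (-24) + 6 + 36 + ? = 180, so (5,4) = 66.
Anti-diagonal needs 180; the known cells sum to 134, so (3,3) = 46.
Row 3 must total 180; the given cells sum to 189, so (3,5) = -9.
Using column 5: 56 + 86 + (-9) + 21 + ? → (5,5) = 180 − 154 = 26.
Using main diagonal: 31 + 46 + 36 + 26 + ? → (1,1) = 180 − 139 = 41.
Row 5: 11 + 81 + 66 + 26 + ? = 180, so (5,2) = -4.
The remaining cell in column 1 is (2,1) = 180 − 109 = 71.
The remaining cell in column 2 is (1,2) = 180 − 179 = 1.
Row 1: 41 + 1 + 96 + 56 + ? = 180, so (1,3) = -14.
Using row 2: 71 + 31 + (-24) + 86 + ? → (2,3) = 180 − 164 = 16.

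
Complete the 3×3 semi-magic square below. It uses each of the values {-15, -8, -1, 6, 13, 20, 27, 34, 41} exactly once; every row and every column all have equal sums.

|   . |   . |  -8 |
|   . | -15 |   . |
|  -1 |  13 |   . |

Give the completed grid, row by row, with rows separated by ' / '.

The 9 entries sum to 117, so each line sums to 117/3 = 39.
Row 3: -1 + 13 + ? = 39, so (3,3) = 27.
Column 2 must total 39; the given cells sum to -2, so (1,2) = 41.
Using column 3: -8 + 27 + ? → (2,3) = 39 − 19 = 20.
Row 1: 41 + (-8) + ? = 39, so (1,1) = 6.
The remaining cell in row 2 is (2,1) = 39 − 5 = 34.

6 41 -8 / 34 -15 20 / -1 13 27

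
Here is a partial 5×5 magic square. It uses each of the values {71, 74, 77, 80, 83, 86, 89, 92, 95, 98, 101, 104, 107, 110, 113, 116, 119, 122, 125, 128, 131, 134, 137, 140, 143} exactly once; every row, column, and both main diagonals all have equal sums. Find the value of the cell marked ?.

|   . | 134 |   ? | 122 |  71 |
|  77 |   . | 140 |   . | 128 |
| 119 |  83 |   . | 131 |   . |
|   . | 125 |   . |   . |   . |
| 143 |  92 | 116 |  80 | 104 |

The 25 entries sum to 2675, so each line sums to 2675/5 = 535.
The remaining cell in column 2 is (2,2) = 535 − 434 = 101.
From row 2, 535 − (77 + 101 + 140 + 128) gives (2,4) = 89.
The remaining cell in column 4 is (4,4) = 535 − 422 = 113.
The remaining cell in anti-diagonal is (3,3) = 535 − 428 = 107.
Row 3: 119 + 83 + 107 + 131 + ? = 535, so (3,5) = 95.
From column 5, 535 − (71 + 128 + 95 + 104) gives (4,5) = 137.
From main diagonal, 535 − (101 + 107 + 113 + 104) gives (1,1) = 110.
From row 1, 535 − (110 + 134 + 122 + 71) gives (1,3) = 98.

98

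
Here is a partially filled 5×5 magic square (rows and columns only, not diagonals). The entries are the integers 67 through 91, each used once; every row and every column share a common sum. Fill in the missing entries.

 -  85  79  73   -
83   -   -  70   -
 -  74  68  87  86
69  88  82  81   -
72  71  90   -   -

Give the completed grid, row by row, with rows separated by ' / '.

The entries are 67 through 91, which sum to 1975, so each line sums to 1975/5 = 395.
Row 3 must total 395; the given cells sum to 315, so (3,1) = 80.
Row 4 must total 395; the given cells sum to 320, so (4,5) = 75.
Using column 1: 83 + 80 + 69 + 72 + ? → (1,1) = 395 − 304 = 91.
Column 2: 85 + 74 + 88 + 71 + ? = 395, so (2,2) = 77.
The remaining cell in column 3 is (2,3) = 395 − 319 = 76.
Column 4: 73 + 70 + 87 + 81 + ? = 395, so (5,4) = 84.
Row 1 must total 395; the given cells sum to 328, so (1,5) = 67.
Row 2 needs 395; the known cells sum to 306, so (2,5) = 89.
From row 5, 395 − (72 + 71 + 90 + 84) gives (5,5) = 78.

91 85 79 73 67 / 83 77 76 70 89 / 80 74 68 87 86 / 69 88 82 81 75 / 72 71 90 84 78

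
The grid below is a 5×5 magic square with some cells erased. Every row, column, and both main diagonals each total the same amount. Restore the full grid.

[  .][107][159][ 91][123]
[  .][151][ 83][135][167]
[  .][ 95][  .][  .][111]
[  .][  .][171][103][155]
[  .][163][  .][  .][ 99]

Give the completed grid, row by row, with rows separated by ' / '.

Column 5 is already complete: 123 + 167 + 111 + 155 + 99 = 655, so that is the magic constant.
Row 1 needs 655; the known cells sum to 480, so (1,1) = 175.
Row 2 must total 655; the given cells sum to 536, so (2,1) = 119.
Column 2 needs 655; the known cells sum to 516, so (4,2) = 139.
The remaining cell in main diagonal is (3,3) = 655 − 528 = 127.
Anti-diagonal needs 655; the known cells sum to 524, so (5,1) = 131.
From row 4, 655 − (139 + 171 + 103 + 155) gives (4,1) = 87.
Using column 1: 175 + 119 + 87 + 131 + ? → (3,1) = 655 − 512 = 143.
Using column 3: 159 + 83 + 127 + 171 + ? → (5,3) = 655 − 540 = 115.
Row 3 needs 655; the known cells sum to 476, so (3,4) = 179.
Row 5: 131 + 163 + 115 + 99 + ? = 655, so (5,4) = 147.

175 107 159 91 123 / 119 151 83 135 167 / 143 95 127 179 111 / 87 139 171 103 155 / 131 163 115 147 99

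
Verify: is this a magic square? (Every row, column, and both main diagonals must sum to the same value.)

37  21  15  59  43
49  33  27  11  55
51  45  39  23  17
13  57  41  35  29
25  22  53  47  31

Row 1: 37 + 21 + 15 + 59 + 43 = 175.
Row 2: 49 + 33 + 27 + 11 + 55 = 175.
Row 3: 51 + 45 + 39 + 23 + 17 = 175.
Row 4: 13 + 57 + 41 + 35 + 29 = 175.
Row 5: 25 + 22 + 53 + 47 + 31 = 178.
Column 1: 37 + 49 + 51 + 13 + 25 = 175.
Column 2: 21 + 33 + 45 + 57 + 22 = 178.
Column 3: 15 + 27 + 39 + 41 + 53 = 175.
Column 4: 59 + 11 + 23 + 35 + 47 = 175.
Column 5: 43 + 55 + 17 + 29 + 31 = 175.
Main diagonal: 37 + 33 + 39 + 35 + 31 = 175.
Anti-diagonal: 43 + 11 + 39 + 57 + 25 = 175.

No — column 2 sums to 178 but column 1 sums to 175.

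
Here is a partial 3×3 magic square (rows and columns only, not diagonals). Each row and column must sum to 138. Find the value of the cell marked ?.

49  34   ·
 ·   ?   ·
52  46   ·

58

Row 1 must total 138; the given cells sum to 83, so (1,3) = 55.
Row 3: 52 + 46 + ? = 138, so (3,3) = 40.
Using column 1: 49 + 52 + ? → (2,1) = 138 − 101 = 37.
Column 2: 34 + 46 + ? = 138, so (2,2) = 58.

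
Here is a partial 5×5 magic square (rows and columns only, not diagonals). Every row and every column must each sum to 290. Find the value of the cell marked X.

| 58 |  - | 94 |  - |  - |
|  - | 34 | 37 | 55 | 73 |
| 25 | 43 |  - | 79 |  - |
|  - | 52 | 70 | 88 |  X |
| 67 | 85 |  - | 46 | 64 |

From row 2, 290 − (34 + 37 + 55 + 73) gives (2,1) = 91.
From row 5, 290 − (67 + 85 + 46 + 64) gives (5,3) = 28.
The remaining cell in column 1 is (4,1) = 290 − 241 = 49.
Column 2: 34 + 43 + 52 + 85 + ? = 290, so (1,2) = 76.
The remaining cell in column 3 is (3,3) = 290 − 229 = 61.
Column 4 must total 290; the given cells sum to 268, so (1,4) = 22.
Using row 1: 58 + 76 + 94 + 22 + ? → (1,5) = 290 − 250 = 40.
Row 3: 25 + 43 + 61 + 79 + ? = 290, so (3,5) = 82.
Using row 4: 49 + 52 + 70 + 88 + ? → (4,5) = 290 − 259 = 31.

31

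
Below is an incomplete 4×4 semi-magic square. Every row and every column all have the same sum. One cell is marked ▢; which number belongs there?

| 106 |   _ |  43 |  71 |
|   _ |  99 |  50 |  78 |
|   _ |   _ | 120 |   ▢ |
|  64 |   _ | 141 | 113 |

92

Column 3 is complete and sums to 354; that is the magic constant.
The remaining cell in row 1 is (1,2) = 354 − 220 = 134.
Using row 2: 99 + 50 + 78 + ? → (2,1) = 354 − 227 = 127.
Using row 4: 64 + 141 + 113 + ? → (4,2) = 354 − 318 = 36.
Column 1 needs 354; the known cells sum to 297, so (3,1) = 57.
From column 2, 354 − (134 + 99 + 36) gives (3,2) = 85.
From column 4, 354 − (71 + 78 + 113) gives (3,4) = 92.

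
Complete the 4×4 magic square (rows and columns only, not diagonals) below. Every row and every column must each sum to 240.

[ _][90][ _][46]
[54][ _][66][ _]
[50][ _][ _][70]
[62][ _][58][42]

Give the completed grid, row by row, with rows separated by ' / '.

From row 4, 240 − (62 + 58 + 42) gives (4,2) = 78.
Column 1 needs 240; the known cells sum to 166, so (1,1) = 74.
From column 4, 240 − (46 + 70 + 42) gives (2,4) = 82.
Row 1 must total 240; the given cells sum to 210, so (1,3) = 30.
The remaining cell in row 2 is (2,2) = 240 − 202 = 38.
Column 2 needs 240; the known cells sum to 206, so (3,2) = 34.
Column 3 needs 240; the known cells sum to 154, so (3,3) = 86.

74 90 30 46 / 54 38 66 82 / 50 34 86 70 / 62 78 58 42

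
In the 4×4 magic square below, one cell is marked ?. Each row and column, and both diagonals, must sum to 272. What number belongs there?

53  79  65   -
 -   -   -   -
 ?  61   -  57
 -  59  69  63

71

Row 1 needs 272; the known cells sum to 197, so (1,4) = 75.
Using row 4: 59 + 69 + 63 + ? → (4,1) = 272 − 191 = 81.
Column 2: 79 + 61 + 59 + ? = 272, so (2,2) = 73.
Using column 4: 75 + 57 + 63 + ? → (2,4) = 272 − 195 = 77.
Main diagonal: 53 + 73 + 63 + ? = 272, so (3,3) = 83.
Anti-diagonal must total 272; the given cells sum to 217, so (2,3) = 55.
Row 2 must total 272; the given cells sum to 205, so (2,1) = 67.
Using row 3: 61 + 83 + 57 + ? → (3,1) = 272 − 201 = 71.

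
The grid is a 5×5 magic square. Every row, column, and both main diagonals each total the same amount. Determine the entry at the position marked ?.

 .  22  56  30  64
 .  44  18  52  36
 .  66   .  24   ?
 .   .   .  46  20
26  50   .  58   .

Column 4 is complete and sums to 210; that is the magic constant.
Using row 1: 22 + 56 + 30 + 64 + ? → (1,1) = 210 − 172 = 38.
From row 2, 210 − (44 + 18 + 52 + 36) gives (2,1) = 60.
Using column 2: 22 + 44 + 66 + 50 + ? → (4,2) = 210 − 182 = 28.
From anti-diagonal, 210 − (64 + 52 + 28 + 26) gives (3,3) = 40.
Main diagonal must total 210; the given cells sum to 168, so (5,5) = 42.
Row 5: 26 + 50 + 58 + 42 + ? = 210, so (5,3) = 34.
From column 3, 210 − (56 + 18 + 40 + 34) gives (4,3) = 62.
The remaining cell in column 5 is (3,5) = 210 − 162 = 48.

48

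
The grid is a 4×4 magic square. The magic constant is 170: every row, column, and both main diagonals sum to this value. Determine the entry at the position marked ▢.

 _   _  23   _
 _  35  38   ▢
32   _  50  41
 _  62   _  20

Row 3 must total 170; the given cells sum to 123, so (3,2) = 47.
The remaining cell in column 2 is (1,2) = 170 − 144 = 26.
Column 3: 23 + 38 + 50 + ? = 170, so (4,3) = 59.
The remaining cell in main diagonal is (1,1) = 170 − 105 = 65.
Row 1: 65 + 26 + 23 + ? = 170, so (1,4) = 56.
From row 4, 170 − (62 + 59 + 20) gives (4,1) = 29.
Using column 1: 65 + 32 + 29 + ? → (2,1) = 170 − 126 = 44.
Column 4 needs 170; the known cells sum to 117, so (2,4) = 53.

53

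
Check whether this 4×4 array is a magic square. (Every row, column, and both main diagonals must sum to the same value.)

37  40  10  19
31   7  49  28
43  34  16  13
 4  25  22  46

No — row 3 sums to 106 but column 3 sums to 97.

Row 1: 37 + 40 + 10 + 19 = 106.
Row 2: 31 + 7 + 49 + 28 = 115.
Row 3: 43 + 34 + 16 + 13 = 106.
Row 4: 4 + 25 + 22 + 46 = 97.
Column 1: 37 + 31 + 43 + 4 = 115.
Column 2: 40 + 7 + 34 + 25 = 106.
Column 3: 10 + 49 + 16 + 22 = 97.
Column 4: 19 + 28 + 13 + 46 = 106.
Main diagonal: 37 + 7 + 16 + 46 = 106.
Anti-diagonal: 19 + 49 + 34 + 4 = 106.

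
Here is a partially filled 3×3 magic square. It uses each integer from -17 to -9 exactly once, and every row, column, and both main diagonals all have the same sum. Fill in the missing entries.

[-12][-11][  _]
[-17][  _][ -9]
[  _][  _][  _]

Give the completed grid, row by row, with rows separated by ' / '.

The entries are -17 through -9, which sum to -117, so each line sums to -117/3 = -39.
The remaining cell in row 1 is (1,3) = -39 − (-23) = -16.
Row 2: -17 + (-9) + ? = -39, so (2,2) = -13.
Using column 1: -12 + (-17) + ? → (3,1) = -39 − (-29) = -10.
Column 2 must total -39; the given cells sum to -24, so (3,2) = -15.
Column 3 must total -39; the given cells sum to -25, so (3,3) = -14.

-12 -11 -16 / -17 -13 -9 / -10 -15 -14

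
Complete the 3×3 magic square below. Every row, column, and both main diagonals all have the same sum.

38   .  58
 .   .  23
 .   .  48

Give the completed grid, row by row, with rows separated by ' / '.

38 33 58 / 63 43 23 / 28 53 48

Column 3 is already complete: 58 + 23 + 48 = 129, so that is the magic constant.
Row 1: 38 + 58 + ? = 129, so (1,2) = 33.
Main diagonal: 38 + 48 + ? = 129, so (2,2) = 43.
The remaining cell in anti-diagonal is (3,1) = 129 − 101 = 28.
The remaining cell in row 2 is (2,1) = 129 − 66 = 63.
Row 3 must total 129; the given cells sum to 76, so (3,2) = 53.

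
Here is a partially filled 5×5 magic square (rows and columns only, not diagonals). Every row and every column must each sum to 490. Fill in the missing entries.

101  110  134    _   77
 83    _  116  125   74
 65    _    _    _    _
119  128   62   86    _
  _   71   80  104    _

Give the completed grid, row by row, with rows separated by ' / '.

101 110 134 68 77 / 83 92 116 125 74 / 65 89 98 107 131 / 119 128 62 86 95 / 122 71 80 104 113

Row 1 must total 490; the given cells sum to 422, so (1,4) = 68.
Row 2: 83 + 116 + 125 + 74 + ? = 490, so (2,2) = 92.
Using row 4: 119 + 128 + 62 + 86 + ? → (4,5) = 490 − 395 = 95.
Column 1 needs 490; the known cells sum to 368, so (5,1) = 122.
Using column 2: 110 + 92 + 128 + 71 + ? → (3,2) = 490 − 401 = 89.
Column 3: 134 + 116 + 62 + 80 + ? = 490, so (3,3) = 98.
The remaining cell in column 4 is (3,4) = 490 − 383 = 107.
Row 3: 65 + 89 + 98 + 107 + ? = 490, so (3,5) = 131.
Row 5 must total 490; the given cells sum to 377, so (5,5) = 113.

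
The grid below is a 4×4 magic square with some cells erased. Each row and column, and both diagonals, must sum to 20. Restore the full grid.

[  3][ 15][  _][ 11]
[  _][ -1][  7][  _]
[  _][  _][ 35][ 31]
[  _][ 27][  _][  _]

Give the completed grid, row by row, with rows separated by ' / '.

3 15 -9 11 / 19 -1 7 -5 / -25 -21 35 31 / 23 27 -13 -17

The remaining cell in row 1 is (1,3) = 20 − 29 = -9.
Column 2 must total 20; the given cells sum to 41, so (3,2) = -21.
From column 3, 20 − (-9 + 7 + 35) gives (4,3) = -13.
Main diagonal must total 20; the given cells sum to 37, so (4,4) = -17.
Anti-diagonal: 11 + 7 + (-21) + ? = 20, so (4,1) = 23.
Row 3: -21 + 35 + 31 + ? = 20, so (3,1) = -25.
Column 1 needs 20; the known cells sum to 1, so (2,1) = 19.
Column 4 needs 20; the known cells sum to 25, so (2,4) = -5.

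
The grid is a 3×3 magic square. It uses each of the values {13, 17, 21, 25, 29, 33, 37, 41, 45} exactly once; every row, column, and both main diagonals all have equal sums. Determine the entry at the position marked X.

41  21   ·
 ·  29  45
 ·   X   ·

The 9 entries sum to 261, so each line sums to 261/3 = 87.
Row 1 must total 87; the given cells sum to 62, so (1,3) = 25.
The remaining cell in row 2 is (2,1) = 87 − 74 = 13.
Column 1: 41 + 13 + ? = 87, so (3,1) = 33.
From column 2, 87 − (21 + 29) gives (3,2) = 37.

37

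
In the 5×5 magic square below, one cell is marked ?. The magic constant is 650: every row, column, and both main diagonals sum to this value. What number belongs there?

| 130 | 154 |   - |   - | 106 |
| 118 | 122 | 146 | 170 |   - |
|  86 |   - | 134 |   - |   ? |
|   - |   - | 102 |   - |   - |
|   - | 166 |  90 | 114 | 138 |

Using row 2: 118 + 122 + 146 + 170 + ? → (2,5) = 650 − 556 = 94.
Row 5 must total 650; the given cells sum to 508, so (5,1) = 142.
Using column 1: 130 + 118 + 86 + 142 + ? → (4,1) = 650 − 476 = 174.
Column 3 must total 650; the given cells sum to 472, so (1,3) = 178.
The remaining cell in main diagonal is (4,4) = 650 − 524 = 126.
Using anti-diagonal: 106 + 170 + 134 + 142 + ? → (4,2) = 650 − 552 = 98.
Row 1 needs 650; the known cells sum to 568, so (1,4) = 82.
Row 4 must total 650; the given cells sum to 500, so (4,5) = 150.
Column 2 must total 650; the given cells sum to 540, so (3,2) = 110.
Column 4 must total 650; the given cells sum to 492, so (3,4) = 158.
From column 5, 650 − (106 + 94 + 150 + 138) gives (3,5) = 162.

162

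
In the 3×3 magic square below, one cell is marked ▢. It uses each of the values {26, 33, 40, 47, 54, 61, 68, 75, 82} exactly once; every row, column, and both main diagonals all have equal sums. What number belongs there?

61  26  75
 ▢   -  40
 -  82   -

68

The 9 entries sum to 486, so each line sums to 486/3 = 162.
Column 2 needs 162; the known cells sum to 108, so (2,2) = 54.
Column 3 needs 162; the known cells sum to 115, so (3,3) = 47.
Anti-diagonal needs 162; the known cells sum to 129, so (3,1) = 33.
Row 2 needs 162; the known cells sum to 94, so (2,1) = 68.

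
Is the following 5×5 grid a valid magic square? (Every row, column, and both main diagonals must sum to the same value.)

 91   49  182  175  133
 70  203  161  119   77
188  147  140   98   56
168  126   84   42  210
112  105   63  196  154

No — column 1 sums to 629 but main diagonal sums to 630.

Row 1: 91 + 49 + 182 + 175 + 133 = 630.
Row 2: 70 + 203 + 161 + 119 + 77 = 630.
Row 3: 188 + 147 + 140 + 98 + 56 = 629.
Row 4: 168 + 126 + 84 + 42 + 210 = 630.
Row 5: 112 + 105 + 63 + 196 + 154 = 630.
Column 1: 91 + 70 + 188 + 168 + 112 = 629.
Column 2: 49 + 203 + 147 + 126 + 105 = 630.
Column 3: 182 + 161 + 140 + 84 + 63 = 630.
Column 4: 175 + 119 + 98 + 42 + 196 = 630.
Column 5: 133 + 77 + 56 + 210 + 154 = 630.
Main diagonal: 91 + 203 + 140 + 42 + 154 = 630.
Anti-diagonal: 133 + 119 + 140 + 126 + 112 = 630.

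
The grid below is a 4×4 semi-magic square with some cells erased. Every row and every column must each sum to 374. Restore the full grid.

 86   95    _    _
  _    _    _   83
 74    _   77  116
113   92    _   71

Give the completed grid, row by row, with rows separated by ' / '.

86 95 89 104 / 101 80 110 83 / 74 107 77 116 / 113 92 98 71

Using row 3: 74 + 77 + 116 + ? → (3,2) = 374 − 267 = 107.
The remaining cell in row 4 is (4,3) = 374 − 276 = 98.
Column 1 needs 374; the known cells sum to 273, so (2,1) = 101.
Column 2 must total 374; the given cells sum to 294, so (2,2) = 80.
Column 4 must total 374; the given cells sum to 270, so (1,4) = 104.
From row 1, 374 − (86 + 95 + 104) gives (1,3) = 89.
Row 2 must total 374; the given cells sum to 264, so (2,3) = 110.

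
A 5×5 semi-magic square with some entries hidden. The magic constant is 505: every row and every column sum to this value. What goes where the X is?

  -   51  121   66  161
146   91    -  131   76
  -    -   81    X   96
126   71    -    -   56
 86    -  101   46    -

Row 1 must total 505; the given cells sum to 399, so (1,1) = 106.
Using row 2: 146 + 91 + 131 + 76 + ? → (2,3) = 505 − 444 = 61.
Column 1 must total 505; the given cells sum to 464, so (3,1) = 41.
Column 3: 121 + 61 + 81 + 101 + ? = 505, so (4,3) = 141.
Using column 5: 161 + 76 + 96 + 56 + ? → (5,5) = 505 − 389 = 116.
The remaining cell in row 4 is (4,4) = 505 − 394 = 111.
Row 5 needs 505; the known cells sum to 349, so (5,2) = 156.
Column 2 needs 505; the known cells sum to 369, so (3,2) = 136.
Column 4 needs 505; the known cells sum to 354, so (3,4) = 151.

151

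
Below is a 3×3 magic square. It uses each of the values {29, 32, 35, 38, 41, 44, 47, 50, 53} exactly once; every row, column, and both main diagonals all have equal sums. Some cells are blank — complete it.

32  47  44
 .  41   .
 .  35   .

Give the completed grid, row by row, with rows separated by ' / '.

32 47 44 / 53 41 29 / 38 35 50

The 9 entries sum to 369, so each line sums to 369/3 = 123.
Main diagonal: 32 + 41 + ? = 123, so (3,3) = 50.
From anti-diagonal, 123 − (44 + 41) gives (3,1) = 38.
Column 1: 32 + 38 + ? = 123, so (2,1) = 53.
Using column 3: 44 + 50 + ? → (2,3) = 123 − 94 = 29.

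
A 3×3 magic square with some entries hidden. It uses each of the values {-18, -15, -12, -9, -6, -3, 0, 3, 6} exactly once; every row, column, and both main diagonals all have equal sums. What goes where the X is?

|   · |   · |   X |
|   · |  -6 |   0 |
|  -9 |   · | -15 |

The 9 entries sum to -54, so each line sums to -54/3 = -18.
Row 2: -6 + 0 + ? = -18, so (2,1) = -12.
Row 3: -9 + (-15) + ? = -18, so (3,2) = 6.
Column 1 needs -18; the known cells sum to -21, so (1,1) = 3.
Using column 2: -6 + 6 + ? → (1,2) = -18 − 0 = -18.
From column 3, -18 − (0 + (-15)) gives (1,3) = -3.

-3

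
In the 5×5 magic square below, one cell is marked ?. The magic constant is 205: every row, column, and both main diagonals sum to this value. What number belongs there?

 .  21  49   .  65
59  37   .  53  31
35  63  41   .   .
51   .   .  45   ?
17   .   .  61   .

Row 2 needs 205; the known cells sum to 180, so (2,3) = 25.
The remaining cell in column 1 is (1,1) = 205 − 162 = 43.
The remaining cell in main diagonal is (5,5) = 205 − 166 = 39.
Anti-diagonal must total 205; the given cells sum to 176, so (4,2) = 29.
From row 1, 205 − (43 + 21 + 49 + 65) gives (1,4) = 27.
The remaining cell in column 2 is (5,2) = 205 − 150 = 55.
Column 4 must total 205; the given cells sum to 186, so (3,4) = 19.
Row 3 needs 205; the known cells sum to 158, so (3,5) = 47.
Row 5: 17 + 55 + 61 + 39 + ? = 205, so (5,3) = 33.
Column 3 needs 205; the known cells sum to 148, so (4,3) = 57.
The remaining cell in column 5 is (4,5) = 205 − 182 = 23.

23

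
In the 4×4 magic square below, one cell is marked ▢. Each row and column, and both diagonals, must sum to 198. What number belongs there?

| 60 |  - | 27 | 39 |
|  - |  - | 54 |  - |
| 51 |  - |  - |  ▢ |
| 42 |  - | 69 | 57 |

Row 1 must total 198; the given cells sum to 126, so (1,2) = 72.
Using row 4: 42 + 69 + 57 + ? → (4,2) = 198 − 168 = 30.
The remaining cell in column 1 is (2,1) = 198 − 153 = 45.
Using column 3: 27 + 54 + 69 + ? → (3,3) = 198 − 150 = 48.
From main diagonal, 198 − (60 + 48 + 57) gives (2,2) = 33.
From anti-diagonal, 198 − (39 + 54 + 42) gives (3,2) = 63.
Row 2 needs 198; the known cells sum to 132, so (2,4) = 66.
Row 3: 51 + 63 + 48 + ? = 198, so (3,4) = 36.

36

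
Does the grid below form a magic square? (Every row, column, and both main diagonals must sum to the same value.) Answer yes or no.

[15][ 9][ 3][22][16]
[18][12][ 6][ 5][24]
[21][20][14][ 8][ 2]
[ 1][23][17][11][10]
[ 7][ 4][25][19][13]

No — column 5 sums to 65 but column 1 sums to 62.

Row 1: 15 + 9 + 3 + 22 + 16 = 65.
Row 2: 18 + 12 + 6 + 5 + 24 = 65.
Row 3: 21 + 20 + 14 + 8 + 2 = 65.
Row 4: 1 + 23 + 17 + 11 + 10 = 62.
Row 5: 7 + 4 + 25 + 19 + 13 = 68.
Column 1: 15 + 18 + 21 + 1 + 7 = 62.
Column 2: 9 + 12 + 20 + 23 + 4 = 68.
Column 3: 3 + 6 + 14 + 17 + 25 = 65.
Column 4: 22 + 5 + 8 + 11 + 19 = 65.
Column 5: 16 + 24 + 2 + 10 + 13 = 65.
Main diagonal: 15 + 12 + 14 + 11 + 13 = 65.
Anti-diagonal: 16 + 5 + 14 + 23 + 7 = 65.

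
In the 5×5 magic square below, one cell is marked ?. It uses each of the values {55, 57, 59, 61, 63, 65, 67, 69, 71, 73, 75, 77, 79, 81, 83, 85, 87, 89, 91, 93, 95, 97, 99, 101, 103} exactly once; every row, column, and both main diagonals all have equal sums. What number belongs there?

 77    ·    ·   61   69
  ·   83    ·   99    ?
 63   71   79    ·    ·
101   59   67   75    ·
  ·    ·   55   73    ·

The 25 entries sum to 1975, so each line sums to 1975/5 = 395.
The remaining cell in row 4 is (4,5) = 395 − 302 = 93.
Column 4 needs 395; the known cells sum to 308, so (3,4) = 87.
Main diagonal: 77 + 83 + 79 + 75 + ? = 395, so (5,5) = 81.
Anti-diagonal: 69 + 99 + 79 + 59 + ? = 395, so (5,1) = 89.
The remaining cell in row 3 is (3,5) = 395 − 300 = 95.
Row 5 must total 395; the given cells sum to 298, so (5,2) = 97.
Column 1: 77 + 63 + 101 + 89 + ? = 395, so (2,1) = 65.
From column 2, 395 − (83 + 71 + 59 + 97) gives (1,2) = 85.
From column 5, 395 − (69 + 95 + 93 + 81) gives (2,5) = 57.

57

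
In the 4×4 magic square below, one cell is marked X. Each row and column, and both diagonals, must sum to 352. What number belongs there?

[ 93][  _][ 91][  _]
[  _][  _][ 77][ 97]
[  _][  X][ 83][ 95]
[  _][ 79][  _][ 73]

89

Column 3: 91 + 77 + 83 + ? = 352, so (4,3) = 101.
The remaining cell in column 4 is (1,4) = 352 − 265 = 87.
Main diagonal needs 352; the known cells sum to 249, so (2,2) = 103.
Row 1 must total 352; the given cells sum to 271, so (1,2) = 81.
Row 2 must total 352; the given cells sum to 277, so (2,1) = 75.
Row 4 needs 352; the known cells sum to 253, so (4,1) = 99.
Column 1 needs 352; the known cells sum to 267, so (3,1) = 85.
The remaining cell in column 2 is (3,2) = 352 − 263 = 89.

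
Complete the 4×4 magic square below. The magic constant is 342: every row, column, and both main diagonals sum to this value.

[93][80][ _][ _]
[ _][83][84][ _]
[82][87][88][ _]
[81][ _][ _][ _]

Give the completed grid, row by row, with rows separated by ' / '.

93 80 79 90 / 86 83 84 89 / 82 87 88 85 / 81 92 91 78

From row 3, 342 − (82 + 87 + 88) gives (3,4) = 85.
Column 1 must total 342; the given cells sum to 256, so (2,1) = 86.
Column 2 needs 342; the known cells sum to 250, so (4,2) = 92.
Main diagonal needs 342; the known cells sum to 264, so (4,4) = 78.
Anti-diagonal must total 342; the given cells sum to 252, so (1,4) = 90.
Row 1: 93 + 80 + 90 + ? = 342, so (1,3) = 79.
Row 2: 86 + 83 + 84 + ? = 342, so (2,4) = 89.
Row 4 must total 342; the given cells sum to 251, so (4,3) = 91.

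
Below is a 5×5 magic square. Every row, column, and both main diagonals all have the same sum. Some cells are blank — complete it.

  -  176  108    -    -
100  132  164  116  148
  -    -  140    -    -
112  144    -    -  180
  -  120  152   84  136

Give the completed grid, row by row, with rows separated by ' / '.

124 176 108 160 92 / 100 132 164 116 148 / 156 88 140 172 104 / 112 144 96 128 180 / 168 120 152 84 136

Row 2 is already complete: 100 + 132 + 164 + 116 + 148 = 660, so that is the magic constant.
The remaining cell in row 5 is (5,1) = 660 − 492 = 168.
From column 2, 660 − (176 + 132 + 144 + 120) gives (3,2) = 88.
Using column 3: 108 + 164 + 140 + 152 + ? → (4,3) = 660 − 564 = 96.
Anti-diagonal needs 660; the known cells sum to 568, so (1,5) = 92.
The remaining cell in row 4 is (4,4) = 660 − 532 = 128.
Using column 5: 92 + 148 + 180 + 136 + ? → (3,5) = 660 − 556 = 104.
From main diagonal, 660 − (132 + 140 + 128 + 136) gives (1,1) = 124.
Row 1: 124 + 176 + 108 + 92 + ? = 660, so (1,4) = 160.
Using column 1: 124 + 100 + 112 + 168 + ? → (3,1) = 660 − 504 = 156.
The remaining cell in column 4 is (3,4) = 660 − 488 = 172.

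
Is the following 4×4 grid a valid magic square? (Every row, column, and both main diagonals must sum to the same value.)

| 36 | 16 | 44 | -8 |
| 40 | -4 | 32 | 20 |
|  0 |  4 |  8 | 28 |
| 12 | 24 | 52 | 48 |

Row 1: 36 + 16 + 44 + (-8) = 88.
Row 2: 40 + (-4) + 32 + 20 = 88.
Row 3: 0 + 4 + 8 + 28 = 40.
Row 4: 12 + 24 + 52 + 48 = 136.
Column 1: 36 + 40 + 0 + 12 = 88.
Column 2: 16 + (-4) + 4 + 24 = 40.
Column 3: 44 + 32 + 8 + 52 = 136.
Column 4: -8 + 20 + 28 + 48 = 88.
Main diagonal: 36 + (-4) + 8 + 48 = 88.
Anti-diagonal: -8 + 32 + 4 + 12 = 40.

No — main diagonal sums to 88 but column 2 sums to 40.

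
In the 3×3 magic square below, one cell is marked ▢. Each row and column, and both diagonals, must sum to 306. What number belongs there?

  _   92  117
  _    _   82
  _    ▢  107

Row 1 must total 306; the given cells sum to 209, so (1,1) = 97.
The remaining cell in main diagonal is (2,2) = 306 − 204 = 102.
Anti-diagonal: 117 + 102 + ? = 306, so (3,1) = 87.
Row 2 must total 306; the given cells sum to 184, so (2,1) = 122.
The remaining cell in row 3 is (3,2) = 306 − 194 = 112.

112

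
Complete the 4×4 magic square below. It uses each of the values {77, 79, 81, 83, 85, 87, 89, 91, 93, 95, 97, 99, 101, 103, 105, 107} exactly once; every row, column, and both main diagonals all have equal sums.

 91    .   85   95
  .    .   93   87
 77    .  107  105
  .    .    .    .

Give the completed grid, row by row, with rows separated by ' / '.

91 97 85 95 / 99 89 93 87 / 77 79 107 105 / 101 103 83 81

The 16 entries sum to 1472, so each line sums to 1472/4 = 368.
Row 1: 91 + 85 + 95 + ? = 368, so (1,2) = 97.
Using row 3: 77 + 107 + 105 + ? → (3,2) = 368 − 289 = 79.
The remaining cell in column 3 is (4,3) = 368 − 285 = 83.
From column 4, 368 − (95 + 87 + 105) gives (4,4) = 81.
Main diagonal: 91 + 107 + 81 + ? = 368, so (2,2) = 89.
Anti-diagonal needs 368; the known cells sum to 267, so (4,1) = 101.
Using row 2: 89 + 93 + 87 + ? → (2,1) = 368 − 269 = 99.
Row 4 must total 368; the given cells sum to 265, so (4,2) = 103.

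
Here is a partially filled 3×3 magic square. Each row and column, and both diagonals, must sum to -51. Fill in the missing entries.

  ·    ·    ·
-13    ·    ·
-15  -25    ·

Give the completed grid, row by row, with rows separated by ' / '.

The remaining cell in row 3 is (3,3) = -51 − (-40) = -11.
Using column 1: -13 + (-15) + ? → (1,1) = -51 − (-28) = -23.
From main diagonal, -51 − (-23 + (-11)) gives (2,2) = -17.
Using anti-diagonal: -17 + (-15) + ? → (1,3) = -51 − (-32) = -19.
The remaining cell in row 1 is (1,2) = -51 − (-42) = -9.
From row 2, -51 − (-13 + (-17)) gives (2,3) = -21.

-23 -9 -19 / -13 -17 -21 / -15 -25 -11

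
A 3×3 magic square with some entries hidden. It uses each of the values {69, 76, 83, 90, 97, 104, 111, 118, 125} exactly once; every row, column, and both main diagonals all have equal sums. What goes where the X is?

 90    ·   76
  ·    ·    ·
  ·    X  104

The 9 entries sum to 873, so each line sums to 873/3 = 291.
From row 1, 291 − (90 + 76) gives (1,2) = 125.
Using column 3: 76 + 104 + ? → (2,3) = 291 − 180 = 111.
Main diagonal: 90 + 104 + ? = 291, so (2,2) = 97.
The remaining cell in anti-diagonal is (3,1) = 291 − 173 = 118.
Row 2 needs 291; the known cells sum to 208, so (2,1) = 83.
Using row 3: 118 + 104 + ? → (3,2) = 291 − 222 = 69.

69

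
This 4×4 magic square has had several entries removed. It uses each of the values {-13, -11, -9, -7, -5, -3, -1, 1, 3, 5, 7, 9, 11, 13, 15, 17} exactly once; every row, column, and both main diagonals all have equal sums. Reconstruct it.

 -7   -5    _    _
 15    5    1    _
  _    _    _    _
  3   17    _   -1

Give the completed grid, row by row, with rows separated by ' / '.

The 16 entries sum to 32, so each line sums to 32/4 = 8.
Row 2: 15 + 5 + 1 + ? = 8, so (2,4) = -13.
From row 4, 8 − (3 + 17 + (-1)) gives (4,3) = -11.
Column 1 needs 8; the known cells sum to 11, so (3,1) = -3.
Column 2 needs 8; the known cells sum to 17, so (3,2) = -9.
Using main diagonal: -7 + 5 + (-1) + ? → (3,3) = 8 − (-3) = 11.
Anti-diagonal must total 8; the given cells sum to -5, so (1,4) = 13.
Using row 1: -7 + (-5) + 13 + ? → (1,3) = 8 − 1 = 7.
The remaining cell in row 3 is (3,4) = 8 − (-1) = 9.

-7 -5 7 13 / 15 5 1 -13 / -3 -9 11 9 / 3 17 -11 -1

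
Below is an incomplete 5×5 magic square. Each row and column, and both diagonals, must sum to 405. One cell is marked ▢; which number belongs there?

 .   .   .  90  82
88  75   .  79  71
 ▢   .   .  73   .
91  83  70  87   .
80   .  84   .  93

Row 2: 88 + 75 + 79 + 71 + ? = 405, so (2,3) = 92.
Row 4 must total 405; the given cells sum to 331, so (4,5) = 74.
The remaining cell in column 4 is (5,4) = 405 − 329 = 76.
Column 5 needs 405; the known cells sum to 320, so (3,5) = 85.
Using anti-diagonal: 82 + 79 + 83 + 80 + ? → (3,3) = 405 − 324 = 81.
Using row 5: 80 + 84 + 76 + 93 + ? → (5,2) = 405 − 333 = 72.
Column 3 needs 405; the known cells sum to 327, so (1,3) = 78.
Main diagonal needs 405; the known cells sum to 336, so (1,1) = 69.
Row 1 must total 405; the given cells sum to 319, so (1,2) = 86.
Column 1 must total 405; the given cells sum to 328, so (3,1) = 77.

77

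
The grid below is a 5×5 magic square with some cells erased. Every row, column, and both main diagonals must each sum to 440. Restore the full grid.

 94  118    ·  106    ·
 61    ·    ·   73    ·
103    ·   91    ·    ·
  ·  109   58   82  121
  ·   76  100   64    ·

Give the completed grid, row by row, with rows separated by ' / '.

Row 4 needs 440; the known cells sum to 370, so (4,1) = 70.
Using column 1: 94 + 61 + 103 + 70 + ? → (5,1) = 440 − 328 = 112.
Using column 4: 106 + 73 + 82 + 64 + ? → (3,4) = 440 − 325 = 115.
From anti-diagonal, 440 − (73 + 91 + 109 + 112) gives (1,5) = 55.
Row 1 needs 440; the known cells sum to 373, so (1,3) = 67.
Row 5 must total 440; the given cells sum to 352, so (5,5) = 88.
Using column 3: 67 + 91 + 58 + 100 + ? → (2,3) = 440 − 316 = 124.
Using main diagonal: 94 + 91 + 82 + 88 + ? → (2,2) = 440 − 355 = 85.
Row 2: 61 + 85 + 124 + 73 + ? = 440, so (2,5) = 97.
Column 2 needs 440; the known cells sum to 388, so (3,2) = 52.
The remaining cell in column 5 is (3,5) = 440 − 361 = 79.

94 118 67 106 55 / 61 85 124 73 97 / 103 52 91 115 79 / 70 109 58 82 121 / 112 76 100 64 88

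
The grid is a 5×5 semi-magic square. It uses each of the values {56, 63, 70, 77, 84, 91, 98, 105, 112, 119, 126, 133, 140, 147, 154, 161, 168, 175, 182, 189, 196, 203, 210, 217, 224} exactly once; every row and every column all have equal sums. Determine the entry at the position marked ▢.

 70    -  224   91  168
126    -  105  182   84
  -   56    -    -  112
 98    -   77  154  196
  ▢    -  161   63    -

The 25 entries sum to 3500, so each line sums to 3500/5 = 700.
Row 1: 70 + 224 + 91 + 168 + ? = 700, so (1,2) = 147.
The remaining cell in row 2 is (2,2) = 700 − 497 = 203.
From row 4, 700 − (98 + 77 + 154 + 196) gives (4,2) = 175.
Using column 2: 147 + 203 + 56 + 175 + ? → (5,2) = 700 − 581 = 119.
From column 3, 700 − (224 + 105 + 77 + 161) gives (3,3) = 133.
The remaining cell in column 4 is (3,4) = 700 − 490 = 210.
The remaining cell in column 5 is (5,5) = 700 − 560 = 140.
The remaining cell in row 3 is (3,1) = 700 − 511 = 189.
Using row 5: 119 + 161 + 63 + 140 + ? → (5,1) = 700 − 483 = 217.

217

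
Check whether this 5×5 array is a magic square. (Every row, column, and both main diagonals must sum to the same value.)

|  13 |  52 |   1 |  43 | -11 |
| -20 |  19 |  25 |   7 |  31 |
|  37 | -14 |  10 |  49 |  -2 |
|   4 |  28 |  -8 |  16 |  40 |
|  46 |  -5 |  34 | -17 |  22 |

No — column 4 sums to 98 but row 2 sums to 62.

Row 1: 13 + 52 + 1 + 43 + (-11) = 98.
Row 2: -20 + 19 + 25 + 7 + 31 = 62.
Row 3: 37 + (-14) + 10 + 49 + (-2) = 80.
Row 4: 4 + 28 + (-8) + 16 + 40 = 80.
Row 5: 46 + (-5) + 34 + (-17) + 22 = 80.
Column 1: 13 + (-20) + 37 + 4 + 46 = 80.
Column 2: 52 + 19 + (-14) + 28 + (-5) = 80.
Column 3: 1 + 25 + 10 + (-8) + 34 = 62.
Column 4: 43 + 7 + 49 + 16 + (-17) = 98.
Column 5: -11 + 31 + (-2) + 40 + 22 = 80.
Main diagonal: 13 + 19 + 10 + 16 + 22 = 80.
Anti-diagonal: -11 + 7 + 10 + 28 + 46 = 80.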